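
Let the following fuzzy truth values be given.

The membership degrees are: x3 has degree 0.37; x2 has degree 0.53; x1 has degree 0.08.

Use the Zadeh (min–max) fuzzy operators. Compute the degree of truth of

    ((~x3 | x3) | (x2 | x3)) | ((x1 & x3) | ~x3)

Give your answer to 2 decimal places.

~x3 = 1 − 0.37 = 0.63
~x3 | x3 = max(a, b) on (0.63, 0.37) = 0.63
x2 | x3 = max(a, b) on (0.53, 0.37) = 0.53
(~x3 | x3) | (x2 | x3) = max(a, b) on (0.63, 0.53) = 0.63
x1 & x3 = min(a, b) on (0.08, 0.37) = 0.08
~x3 = 1 − 0.37 = 0.63
(x1 & x3) | ~x3 = max(a, b) on (0.08, 0.63) = 0.63
((~x3 | x3) | (x2 | x3)) | ((x1 & x3) | ~x3) = max(a, b) on (0.63, 0.63) = 0.63

0.63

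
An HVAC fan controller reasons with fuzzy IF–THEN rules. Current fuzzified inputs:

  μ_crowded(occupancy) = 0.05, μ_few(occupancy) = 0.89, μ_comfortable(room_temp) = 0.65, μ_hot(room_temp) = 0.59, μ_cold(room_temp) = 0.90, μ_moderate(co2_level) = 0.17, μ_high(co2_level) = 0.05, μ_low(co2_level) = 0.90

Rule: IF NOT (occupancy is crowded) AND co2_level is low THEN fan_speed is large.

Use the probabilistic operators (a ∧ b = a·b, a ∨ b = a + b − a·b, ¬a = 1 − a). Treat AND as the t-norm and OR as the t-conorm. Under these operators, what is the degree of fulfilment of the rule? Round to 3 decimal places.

0.855

firing strength: ¬crowded=1−0.05=0.95, low=0.90; AND[a·b] → w = 0.8550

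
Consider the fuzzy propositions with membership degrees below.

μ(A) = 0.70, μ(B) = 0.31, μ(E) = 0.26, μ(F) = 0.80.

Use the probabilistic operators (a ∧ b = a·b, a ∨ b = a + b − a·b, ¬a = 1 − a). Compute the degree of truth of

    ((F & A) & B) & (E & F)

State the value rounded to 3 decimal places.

0.036

F & A = a·b on (0.8000, 0.7000) = 0.5600
(F & A) & B = a·b on (0.5600, 0.3100) = 0.1736
E & F = a·b on (0.2600, 0.8000) = 0.2080
((F & A) & B) & (E & F) = a·b on (0.1736, 0.2080) = 0.0361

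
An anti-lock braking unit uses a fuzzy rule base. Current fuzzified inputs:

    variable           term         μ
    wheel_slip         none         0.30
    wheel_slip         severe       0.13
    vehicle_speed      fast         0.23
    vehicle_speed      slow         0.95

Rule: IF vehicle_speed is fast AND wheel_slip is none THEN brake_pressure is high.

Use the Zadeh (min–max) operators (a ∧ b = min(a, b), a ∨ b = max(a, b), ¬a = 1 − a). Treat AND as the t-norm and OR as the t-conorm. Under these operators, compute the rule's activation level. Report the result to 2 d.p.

firing strength: fast=0.23, none=0.30; AND[min(a, b)] → w = 0.23

0.23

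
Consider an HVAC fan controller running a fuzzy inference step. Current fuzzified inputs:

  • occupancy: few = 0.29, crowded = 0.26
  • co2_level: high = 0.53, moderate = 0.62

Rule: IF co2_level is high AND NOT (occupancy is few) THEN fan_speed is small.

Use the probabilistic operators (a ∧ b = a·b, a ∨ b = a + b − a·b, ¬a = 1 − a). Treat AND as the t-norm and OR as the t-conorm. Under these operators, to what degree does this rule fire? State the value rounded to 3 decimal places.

firing strength: high=0.53, ¬few=1−0.29=0.71; AND[a·b] → w = 0.3763

0.376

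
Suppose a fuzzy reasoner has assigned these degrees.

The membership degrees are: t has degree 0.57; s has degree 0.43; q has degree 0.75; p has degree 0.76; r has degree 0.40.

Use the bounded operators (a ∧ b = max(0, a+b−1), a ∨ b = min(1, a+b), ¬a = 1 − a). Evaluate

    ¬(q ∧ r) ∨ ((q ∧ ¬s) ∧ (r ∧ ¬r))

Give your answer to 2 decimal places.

0.85

q ∧ r = max(0, a+b−1) on (0.75, 0.40) = 0.15
¬(q ∧ r) = 1 − 0.15 = 0.85
¬s = 1 − 0.43 = 0.57
q ∧ ¬s = max(0, a+b−1) on (0.75, 0.57) = 0.32
¬r = 1 − 0.40 = 0.60
r ∧ ¬r = max(0, a+b−1) on (0.40, 0.60) = 0.00
(q ∧ ¬s) ∧ (r ∧ ¬r) = max(0, a+b−1) on (0.32, 0.00) = 0.00
¬(q ∧ r) ∨ ((q ∧ ¬s) ∧ (r ∧ ¬r)) = min(1, a+b) on (0.85, 0.00) = 0.85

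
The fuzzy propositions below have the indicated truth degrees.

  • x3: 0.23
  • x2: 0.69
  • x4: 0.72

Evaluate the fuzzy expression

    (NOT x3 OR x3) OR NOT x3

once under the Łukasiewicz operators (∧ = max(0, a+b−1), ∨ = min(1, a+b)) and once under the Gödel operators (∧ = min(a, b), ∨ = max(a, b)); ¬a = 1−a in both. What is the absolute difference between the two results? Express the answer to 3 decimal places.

Under Łukasiewicz:
  NOT x3 = 1 − 0.23 = 0.77
  NOT x3 OR x3 = min(1, a+b) on (0.77, 0.23) = 1.00
  NOT x3 = 1 − 0.23 = 0.77
  (NOT x3 OR x3) OR NOT x3 = min(1, a+b) on (1.00, 0.77) = 1.00
  → value = 1.0000
Under Gödel:
  NOT x3 = 1 − 0.23 = 0.77
  NOT x3 OR x3 = max(a, b) on (0.77, 0.23) = 0.77
  NOT x3 = 1 − 0.23 = 0.77
  (NOT x3 OR x3) OR NOT x3 = max(a, b) on (0.77, 0.77) = 0.77
  → value = 0.7700
|1.0000 − 0.7700| = 0.230

0.230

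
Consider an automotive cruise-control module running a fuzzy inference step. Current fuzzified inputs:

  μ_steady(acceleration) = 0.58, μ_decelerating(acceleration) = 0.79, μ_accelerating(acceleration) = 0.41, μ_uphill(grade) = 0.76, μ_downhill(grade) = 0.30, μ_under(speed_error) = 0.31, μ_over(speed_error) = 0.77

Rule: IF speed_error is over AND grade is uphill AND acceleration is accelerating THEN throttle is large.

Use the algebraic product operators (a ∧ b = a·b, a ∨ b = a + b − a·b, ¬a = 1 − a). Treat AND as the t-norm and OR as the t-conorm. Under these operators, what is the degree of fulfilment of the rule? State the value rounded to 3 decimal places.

0.240

firing strength: over=0.77, uphill=0.76, accelerating=0.41; AND[a·b] → w = 0.2399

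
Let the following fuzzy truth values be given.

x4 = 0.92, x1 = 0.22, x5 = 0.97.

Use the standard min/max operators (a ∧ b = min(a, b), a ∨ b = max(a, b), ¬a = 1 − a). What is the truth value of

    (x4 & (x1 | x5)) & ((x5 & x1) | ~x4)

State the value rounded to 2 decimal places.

x1 | x5 = max(a, b) on (0.22, 0.97) = 0.97
x4 & (x1 | x5) = min(a, b) on (0.92, 0.97) = 0.92
x5 & x1 = min(a, b) on (0.97, 0.22) = 0.22
~x4 = 1 − 0.92 = 0.08
(x5 & x1) | ~x4 = max(a, b) on (0.22, 0.08) = 0.22
(x4 & (x1 | x5)) & ((x5 & x1) | ~x4) = min(a, b) on (0.92, 0.22) = 0.22

0.22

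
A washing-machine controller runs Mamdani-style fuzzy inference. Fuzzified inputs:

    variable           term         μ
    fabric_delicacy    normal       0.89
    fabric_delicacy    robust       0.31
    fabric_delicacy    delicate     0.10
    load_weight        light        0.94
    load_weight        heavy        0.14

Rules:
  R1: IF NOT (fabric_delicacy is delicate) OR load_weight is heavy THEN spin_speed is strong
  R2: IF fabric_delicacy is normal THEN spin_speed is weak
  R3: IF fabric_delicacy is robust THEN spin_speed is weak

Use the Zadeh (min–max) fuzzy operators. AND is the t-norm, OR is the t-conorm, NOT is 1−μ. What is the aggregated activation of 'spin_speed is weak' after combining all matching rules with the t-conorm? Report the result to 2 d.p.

0.89

R1: ¬delicate=1−0.10=0.90, heavy=0.14; OR[max(a, b)] → w = 0.90
R2: normal=0.89 → w = 0.89
R3: robust=0.31 → w = 0.31
Rules with consequent 'weak': {R2, R3} → strengths 0.89, 0.31
Aggregate via t-conorm [max(a, b)]: 0.89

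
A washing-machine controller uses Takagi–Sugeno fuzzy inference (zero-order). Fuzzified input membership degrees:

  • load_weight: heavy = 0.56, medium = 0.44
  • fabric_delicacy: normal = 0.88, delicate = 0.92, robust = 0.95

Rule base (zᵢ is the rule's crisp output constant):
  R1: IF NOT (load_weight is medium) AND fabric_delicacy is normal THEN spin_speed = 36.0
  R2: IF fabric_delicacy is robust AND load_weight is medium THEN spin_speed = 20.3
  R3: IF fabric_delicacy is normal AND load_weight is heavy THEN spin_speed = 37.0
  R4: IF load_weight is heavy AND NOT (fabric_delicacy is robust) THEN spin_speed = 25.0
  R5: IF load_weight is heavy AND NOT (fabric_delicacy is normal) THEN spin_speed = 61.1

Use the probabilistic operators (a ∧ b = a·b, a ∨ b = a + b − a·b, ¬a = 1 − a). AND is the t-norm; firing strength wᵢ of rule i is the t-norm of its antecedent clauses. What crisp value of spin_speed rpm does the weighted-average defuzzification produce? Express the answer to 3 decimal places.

32.870

R1 (z=36.0): ¬medium=1−0.44=0.56, normal=0.88; AND[a·b] → w = 0.4928
R2 (z=20.3): robust=0.95, medium=0.44; AND[a·b] → w = 0.4180
R3 (z=37.0): normal=0.88, heavy=0.56; AND[a·b] → w = 0.4928
R4 (z=25.0): heavy=0.56, ¬robust=1−0.95=0.05; AND[a·b] → w = 0.0280
R5 (z=61.1): heavy=0.56, ¬normal=1−0.88=0.12; AND[a·b] → w = 0.0672
Weighted average = (0.4928·36.0 + 0.4180·20.3 + 0.4928·37.0 + 0.0280·25.0 + 0.0672·61.1) / (0.4928 + 0.4180 + 0.4928 + 0.0280 + 0.0672)
  = 49.2657 / 1.4988 = 32.870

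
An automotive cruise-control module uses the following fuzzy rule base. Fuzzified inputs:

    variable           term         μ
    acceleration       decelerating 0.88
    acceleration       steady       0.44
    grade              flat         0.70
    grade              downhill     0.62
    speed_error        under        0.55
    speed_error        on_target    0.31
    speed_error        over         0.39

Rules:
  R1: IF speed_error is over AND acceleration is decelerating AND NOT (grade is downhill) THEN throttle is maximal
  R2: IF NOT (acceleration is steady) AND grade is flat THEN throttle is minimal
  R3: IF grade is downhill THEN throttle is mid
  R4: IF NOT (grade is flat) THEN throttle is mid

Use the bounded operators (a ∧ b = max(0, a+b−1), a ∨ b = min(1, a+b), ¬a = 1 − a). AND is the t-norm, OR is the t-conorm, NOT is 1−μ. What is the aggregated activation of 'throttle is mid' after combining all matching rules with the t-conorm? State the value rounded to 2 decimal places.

0.92

R1: over=0.39, decelerating=0.88, ¬downhill=1−0.62=0.38; AND[max(0, a+b−1)] → w = 0.00
R2: ¬steady=1−0.44=0.56, flat=0.70; AND[max(0, a+b−1)] → w = 0.26
R3: downhill=0.62 → w = 0.62
R4: ¬flat=1−0.70=0.30 → w = 0.30
Rules with consequent 'mid': {R3, R4} → strengths 0.62, 0.30
Aggregate via t-conorm [min(1, a+b)]: 0.92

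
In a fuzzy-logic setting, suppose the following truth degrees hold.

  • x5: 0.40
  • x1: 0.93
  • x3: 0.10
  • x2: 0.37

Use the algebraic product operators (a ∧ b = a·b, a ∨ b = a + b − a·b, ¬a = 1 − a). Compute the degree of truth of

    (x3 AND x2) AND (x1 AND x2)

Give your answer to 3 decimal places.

0.013

x3 AND x2 = a·b on (0.1000, 0.3700) = 0.0370
x1 AND x2 = a·b on (0.9300, 0.3700) = 0.3441
(x3 AND x2) AND (x1 AND x2) = a·b on (0.0370, 0.3441) = 0.0127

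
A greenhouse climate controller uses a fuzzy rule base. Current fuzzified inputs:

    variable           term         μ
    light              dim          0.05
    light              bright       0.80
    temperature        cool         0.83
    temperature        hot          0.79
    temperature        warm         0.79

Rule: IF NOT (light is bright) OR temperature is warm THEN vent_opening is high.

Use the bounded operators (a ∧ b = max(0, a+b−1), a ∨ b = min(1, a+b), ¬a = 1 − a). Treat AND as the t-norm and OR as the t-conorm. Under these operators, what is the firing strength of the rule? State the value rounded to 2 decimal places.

0.99

firing strength: ¬bright=1−0.80=0.20, warm=0.79; OR[min(1, a+b)] → w = 0.99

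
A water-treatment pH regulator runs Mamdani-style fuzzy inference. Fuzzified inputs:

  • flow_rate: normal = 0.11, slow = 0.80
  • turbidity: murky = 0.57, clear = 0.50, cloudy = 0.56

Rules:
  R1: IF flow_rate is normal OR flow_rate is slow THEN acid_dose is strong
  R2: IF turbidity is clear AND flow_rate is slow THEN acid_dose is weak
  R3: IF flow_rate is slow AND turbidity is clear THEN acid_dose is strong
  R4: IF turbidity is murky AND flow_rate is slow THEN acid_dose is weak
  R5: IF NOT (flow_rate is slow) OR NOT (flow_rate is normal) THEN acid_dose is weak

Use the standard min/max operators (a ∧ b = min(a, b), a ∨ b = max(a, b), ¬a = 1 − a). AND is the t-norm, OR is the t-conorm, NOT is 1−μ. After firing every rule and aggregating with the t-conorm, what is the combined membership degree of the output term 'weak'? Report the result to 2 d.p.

0.89

R1: normal=0.11, slow=0.80; OR[max(a, b)] → w = 0.80
R2: clear=0.50, slow=0.80; AND[min(a, b)] → w = 0.50
R3: slow=0.80, clear=0.50; AND[min(a, b)] → w = 0.50
R4: murky=0.57, slow=0.80; AND[min(a, b)] → w = 0.57
R5: ¬slow=1−0.80=0.20, ¬normal=1−0.11=0.89; OR[max(a, b)] → w = 0.89
Rules with consequent 'weak': {R2, R4, R5} → strengths 0.50, 0.57, 0.89
Aggregate via t-conorm [max(a, b)]: 0.89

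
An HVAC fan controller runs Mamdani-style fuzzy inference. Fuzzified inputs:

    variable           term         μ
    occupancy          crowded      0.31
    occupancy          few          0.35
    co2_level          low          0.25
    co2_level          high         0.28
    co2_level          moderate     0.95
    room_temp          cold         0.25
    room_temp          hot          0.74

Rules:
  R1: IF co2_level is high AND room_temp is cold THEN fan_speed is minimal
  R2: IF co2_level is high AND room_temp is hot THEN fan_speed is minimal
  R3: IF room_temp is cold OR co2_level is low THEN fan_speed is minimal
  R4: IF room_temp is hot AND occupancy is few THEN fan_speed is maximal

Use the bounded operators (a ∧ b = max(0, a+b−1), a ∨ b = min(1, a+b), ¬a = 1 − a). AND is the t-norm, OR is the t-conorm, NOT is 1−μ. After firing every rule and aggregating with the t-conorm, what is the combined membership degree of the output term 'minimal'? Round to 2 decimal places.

0.52

R1: high=0.28, cold=0.25; AND[max(0, a+b−1)] → w = 0.00
R2: high=0.28, hot=0.74; AND[max(0, a+b−1)] → w = 0.02
R3: cold=0.25, low=0.25; OR[min(1, a+b)] → w = 0.50
R4: hot=0.74, few=0.35; AND[max(0, a+b−1)] → w = 0.09
Rules with consequent 'minimal': {R1, R2, R3} → strengths 0.00, 0.02, 0.50
Aggregate via t-conorm [min(1, a+b)]: 0.52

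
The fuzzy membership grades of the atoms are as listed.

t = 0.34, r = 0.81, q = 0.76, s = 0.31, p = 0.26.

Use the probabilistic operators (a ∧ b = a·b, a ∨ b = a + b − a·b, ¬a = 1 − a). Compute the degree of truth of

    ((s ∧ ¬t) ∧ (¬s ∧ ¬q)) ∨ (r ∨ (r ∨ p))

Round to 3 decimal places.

0.974

¬t = 1 − 0.3400 = 0.6600
s ∧ ¬t = a·b on (0.3100, 0.6600) = 0.2046
¬s = 1 − 0.3100 = 0.6900
¬q = 1 − 0.7600 = 0.2400
¬s ∧ ¬q = a·b on (0.6900, 0.2400) = 0.1656
(s ∧ ¬t) ∧ (¬s ∧ ¬q) = a·b on (0.2046, 0.1656) = 0.0339
r ∨ p = a + b − a·b on (0.8100, 0.2600) = 0.8594
r ∨ (r ∨ p) = a + b − a·b on (0.8100, 0.8594) = 0.9733
((s ∧ ¬t) ∧ (¬s ∧ ¬q)) ∨ (r ∨ (r ∨ p)) = a + b − a·b on (0.0339, 0.9733) = 0.9742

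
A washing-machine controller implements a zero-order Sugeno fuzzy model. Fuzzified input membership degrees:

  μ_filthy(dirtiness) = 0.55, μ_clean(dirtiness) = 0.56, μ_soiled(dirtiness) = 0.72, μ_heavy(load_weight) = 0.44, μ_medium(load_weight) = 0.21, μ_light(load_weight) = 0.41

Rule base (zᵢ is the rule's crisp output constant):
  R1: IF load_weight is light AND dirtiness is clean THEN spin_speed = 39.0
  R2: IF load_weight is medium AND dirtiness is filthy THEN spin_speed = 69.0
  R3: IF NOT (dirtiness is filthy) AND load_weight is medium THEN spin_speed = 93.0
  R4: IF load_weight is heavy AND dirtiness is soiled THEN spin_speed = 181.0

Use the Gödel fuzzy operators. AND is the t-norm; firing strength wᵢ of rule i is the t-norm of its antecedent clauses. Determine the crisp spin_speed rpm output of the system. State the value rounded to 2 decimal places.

R1 (z=39.0): light=0.41, clean=0.56; AND[min(a, b)] → w = 0.41
R2 (z=69.0): medium=0.21, filthy=0.55; AND[min(a, b)] → w = 0.21
R3 (z=93.0): ¬filthy=1−0.55=0.45, medium=0.21; AND[min(a, b)] → w = 0.21
R4 (z=181.0): heavy=0.44, soiled=0.72; AND[min(a, b)] → w = 0.44
Weighted average = (0.41·39.0 + 0.21·69.0 + 0.21·93.0 + 0.44·181.0) / (0.41 + 0.21 + 0.21 + 0.44)
  = 129.6500 / 1.2700 = 102.09

102.09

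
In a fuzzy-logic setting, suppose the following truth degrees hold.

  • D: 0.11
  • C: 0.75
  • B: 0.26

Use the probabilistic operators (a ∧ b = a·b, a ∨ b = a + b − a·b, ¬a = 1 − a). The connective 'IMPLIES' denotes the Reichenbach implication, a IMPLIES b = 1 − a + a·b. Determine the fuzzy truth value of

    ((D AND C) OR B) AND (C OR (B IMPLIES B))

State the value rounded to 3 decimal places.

D AND C = a·b on (0.1100, 0.7500) = 0.0825
(D AND C) OR B = a + b − a·b on (0.0825, 0.2600) = 0.3211
B IMPLIES B  [Reichenbach: 1 − a + a·b] with a=0.2600, b=0.2600 → 0.8076
C OR (B IMPLIES B) = a + b − a·b on (0.7500, 0.8076) = 0.9519
((D AND C) OR B) AND (C OR (B IMPLIES B)) = a·b on (0.3211, 0.9519) = 0.3056

0.306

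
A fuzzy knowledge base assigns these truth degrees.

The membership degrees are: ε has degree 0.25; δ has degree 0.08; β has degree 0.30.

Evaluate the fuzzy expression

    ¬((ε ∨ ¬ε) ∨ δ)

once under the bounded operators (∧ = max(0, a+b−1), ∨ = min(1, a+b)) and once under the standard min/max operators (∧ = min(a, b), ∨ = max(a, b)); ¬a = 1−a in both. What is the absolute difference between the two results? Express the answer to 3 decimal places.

Under bounded:
  ¬ε = 1 − 0.25 = 0.75
  ε ∨ ¬ε = min(1, a+b) on (0.25, 0.75) = 1.00
  (ε ∨ ¬ε) ∨ δ = min(1, a+b) on (1.00, 0.08) = 1.00
  ¬((ε ∨ ¬ε) ∨ δ) = 1 − 1.00 = 0.00
  → value = 0.0000
Under standard min/max:
  ¬ε = 1 − 0.25 = 0.75
  ε ∨ ¬ε = max(a, b) on (0.25, 0.75) = 0.75
  (ε ∨ ¬ε) ∨ δ = max(a, b) on (0.75, 0.08) = 0.75
  ¬((ε ∨ ¬ε) ∨ δ) = 1 − 0.75 = 0.25
  → value = 0.2500
|0.0000 − 0.2500| = 0.250

0.250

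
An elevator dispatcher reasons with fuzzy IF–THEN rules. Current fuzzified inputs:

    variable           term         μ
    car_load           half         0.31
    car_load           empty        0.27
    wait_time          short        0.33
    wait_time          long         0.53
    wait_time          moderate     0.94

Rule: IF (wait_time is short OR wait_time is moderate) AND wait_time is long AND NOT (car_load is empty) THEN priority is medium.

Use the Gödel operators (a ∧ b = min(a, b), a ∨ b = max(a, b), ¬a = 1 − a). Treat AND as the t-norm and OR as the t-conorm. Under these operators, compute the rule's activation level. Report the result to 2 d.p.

0.53

firing strength: (short=0.33 OR moderate=0.94) = 0.94; AND[min(a, b)] with long=0.53, ¬empty=1−0.27=0.73 → w = 0.53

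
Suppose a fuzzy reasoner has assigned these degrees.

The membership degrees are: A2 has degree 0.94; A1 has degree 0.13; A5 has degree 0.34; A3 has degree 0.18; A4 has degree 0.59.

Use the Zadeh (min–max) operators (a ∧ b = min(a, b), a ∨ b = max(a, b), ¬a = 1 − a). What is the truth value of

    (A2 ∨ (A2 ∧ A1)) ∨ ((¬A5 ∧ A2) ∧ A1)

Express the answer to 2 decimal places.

A2 ∧ A1 = min(a, b) on (0.94, 0.13) = 0.13
A2 ∨ (A2 ∧ A1) = max(a, b) on (0.94, 0.13) = 0.94
¬A5 = 1 − 0.34 = 0.66
¬A5 ∧ A2 = min(a, b) on (0.66, 0.94) = 0.66
(¬A5 ∧ A2) ∧ A1 = min(a, b) on (0.66, 0.13) = 0.13
(A2 ∨ (A2 ∧ A1)) ∨ ((¬A5 ∧ A2) ∧ A1) = max(a, b) on (0.94, 0.13) = 0.94

0.94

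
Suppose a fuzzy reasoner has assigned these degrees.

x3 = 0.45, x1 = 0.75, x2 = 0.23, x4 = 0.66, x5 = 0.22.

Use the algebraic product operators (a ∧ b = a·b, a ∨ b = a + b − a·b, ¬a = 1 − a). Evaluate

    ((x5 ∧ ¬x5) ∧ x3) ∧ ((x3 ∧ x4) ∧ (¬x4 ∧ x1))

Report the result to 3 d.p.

0.006

¬x5 = 1 − 0.2200 = 0.7800
x5 ∧ ¬x5 = a·b on (0.2200, 0.7800) = 0.1716
(x5 ∧ ¬x5) ∧ x3 = a·b on (0.1716, 0.4500) = 0.0772
x3 ∧ x4 = a·b on (0.4500, 0.6600) = 0.2970
¬x4 = 1 − 0.6600 = 0.3400
¬x4 ∧ x1 = a·b on (0.3400, 0.7500) = 0.2550
(x3 ∧ x4) ∧ (¬x4 ∧ x1) = a·b on (0.2970, 0.2550) = 0.0757
((x5 ∧ ¬x5) ∧ x3) ∧ ((x3 ∧ x4) ∧ (¬x4 ∧ x1)) = a·b on (0.0772, 0.0757) = 0.0058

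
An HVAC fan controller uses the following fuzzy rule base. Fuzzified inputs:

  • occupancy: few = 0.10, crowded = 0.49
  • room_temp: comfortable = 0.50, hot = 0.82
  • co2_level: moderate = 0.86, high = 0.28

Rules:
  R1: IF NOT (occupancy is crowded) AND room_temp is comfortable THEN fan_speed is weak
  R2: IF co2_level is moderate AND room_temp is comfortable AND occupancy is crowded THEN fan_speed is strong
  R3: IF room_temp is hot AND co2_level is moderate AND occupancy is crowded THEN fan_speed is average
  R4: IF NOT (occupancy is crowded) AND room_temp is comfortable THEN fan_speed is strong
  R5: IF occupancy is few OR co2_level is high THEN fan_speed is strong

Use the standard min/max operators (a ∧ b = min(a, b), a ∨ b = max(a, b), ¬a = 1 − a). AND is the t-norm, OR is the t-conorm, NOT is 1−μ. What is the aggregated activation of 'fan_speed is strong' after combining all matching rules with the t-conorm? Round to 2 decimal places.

R1: ¬crowded=1−0.49=0.51, comfortable=0.50; AND[min(a, b)] → w = 0.50
R2: moderate=0.86, comfortable=0.50, crowded=0.49; AND[min(a, b)] → w = 0.49
R3: hot=0.82, moderate=0.86, crowded=0.49; AND[min(a, b)] → w = 0.49
R4: ¬crowded=1−0.49=0.51, comfortable=0.50; AND[min(a, b)] → w = 0.50
R5: few=0.10, high=0.28; OR[max(a, b)] → w = 0.28
Rules with consequent 'strong': {R2, R4, R5} → strengths 0.49, 0.50, 0.28
Aggregate via t-conorm [max(a, b)]: 0.50

0.50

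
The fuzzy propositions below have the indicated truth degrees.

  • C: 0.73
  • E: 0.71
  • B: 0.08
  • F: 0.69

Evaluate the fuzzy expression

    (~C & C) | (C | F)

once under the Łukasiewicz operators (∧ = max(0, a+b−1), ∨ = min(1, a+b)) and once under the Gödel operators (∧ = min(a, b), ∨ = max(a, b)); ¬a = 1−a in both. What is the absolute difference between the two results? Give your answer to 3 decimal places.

0.270

Under Łukasiewicz:
  ~C = 1 − 0.73 = 0.27
  ~C & C = max(0, a+b−1) on (0.27, 0.73) = 0.00
  C | F = min(1, a+b) on (0.73, 0.69) = 1.00
  (~C & C) | (C | F) = min(1, a+b) on (0.00, 1.00) = 1.00
  → value = 1.0000
Under Gödel:
  ~C = 1 − 0.73 = 0.27
  ~C & C = min(a, b) on (0.27, 0.73) = 0.27
  C | F = max(a, b) on (0.73, 0.69) = 0.73
  (~C & C) | (C | F) = max(a, b) on (0.27, 0.73) = 0.73
  → value = 0.7300
|1.0000 − 0.7300| = 0.270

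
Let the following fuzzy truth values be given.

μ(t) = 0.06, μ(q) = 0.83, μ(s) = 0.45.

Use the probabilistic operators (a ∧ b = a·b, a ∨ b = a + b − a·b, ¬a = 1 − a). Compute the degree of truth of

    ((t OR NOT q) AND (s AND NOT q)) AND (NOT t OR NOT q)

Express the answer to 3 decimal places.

0.016

NOT q = 1 − 0.8300 = 0.1700
t OR NOT q = a + b − a·b on (0.0600, 0.1700) = 0.2198
NOT q = 1 − 0.8300 = 0.1700
s AND NOT q = a·b on (0.4500, 0.1700) = 0.0765
(t OR NOT q) AND (s AND NOT q) = a·b on (0.2198, 0.0765) = 0.0168
NOT t = 1 − 0.0600 = 0.9400
NOT q = 1 − 0.8300 = 0.1700
NOT t OR NOT q = a + b − a·b on (0.9400, 0.1700) = 0.9502
((t OR NOT q) AND (s AND NOT q)) AND (NOT t OR NOT q) = a·b on (0.0168, 0.9502) = 0.0160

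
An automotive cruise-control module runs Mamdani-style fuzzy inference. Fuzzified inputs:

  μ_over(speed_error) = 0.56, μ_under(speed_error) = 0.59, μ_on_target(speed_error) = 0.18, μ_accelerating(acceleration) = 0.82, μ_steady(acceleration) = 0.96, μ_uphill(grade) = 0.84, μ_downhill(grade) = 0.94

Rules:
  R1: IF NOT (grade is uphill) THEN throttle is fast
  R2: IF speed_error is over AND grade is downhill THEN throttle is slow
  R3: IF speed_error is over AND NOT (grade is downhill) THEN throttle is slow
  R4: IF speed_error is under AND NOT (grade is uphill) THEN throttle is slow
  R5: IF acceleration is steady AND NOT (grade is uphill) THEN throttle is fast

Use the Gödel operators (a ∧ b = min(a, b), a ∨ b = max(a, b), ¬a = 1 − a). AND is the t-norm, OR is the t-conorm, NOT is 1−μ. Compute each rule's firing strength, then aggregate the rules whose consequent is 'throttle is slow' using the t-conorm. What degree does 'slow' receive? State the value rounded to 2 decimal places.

0.56

R1: ¬uphill=1−0.84=0.16 → w = 0.16
R2: over=0.56, downhill=0.94; AND[min(a, b)] → w = 0.56
R3: over=0.56, ¬downhill=1−0.94=0.06; AND[min(a, b)] → w = 0.06
R4: under=0.59, ¬uphill=1−0.84=0.16; AND[min(a, b)] → w = 0.16
R5: steady=0.96, ¬uphill=1−0.84=0.16; AND[min(a, b)] → w = 0.16
Rules with consequent 'slow': {R2, R3, R4} → strengths 0.56, 0.06, 0.16
Aggregate via t-conorm [max(a, b)]: 0.56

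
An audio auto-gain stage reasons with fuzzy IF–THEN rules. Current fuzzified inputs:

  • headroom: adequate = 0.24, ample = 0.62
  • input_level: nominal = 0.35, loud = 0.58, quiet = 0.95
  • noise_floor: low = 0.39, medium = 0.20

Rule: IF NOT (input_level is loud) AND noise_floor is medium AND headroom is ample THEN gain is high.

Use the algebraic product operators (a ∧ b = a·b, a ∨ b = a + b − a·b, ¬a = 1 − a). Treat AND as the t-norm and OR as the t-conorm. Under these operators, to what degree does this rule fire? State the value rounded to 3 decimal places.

0.052

firing strength: ¬loud=1−0.58=0.42, medium=0.20, ample=0.62; AND[a·b] → w = 0.0521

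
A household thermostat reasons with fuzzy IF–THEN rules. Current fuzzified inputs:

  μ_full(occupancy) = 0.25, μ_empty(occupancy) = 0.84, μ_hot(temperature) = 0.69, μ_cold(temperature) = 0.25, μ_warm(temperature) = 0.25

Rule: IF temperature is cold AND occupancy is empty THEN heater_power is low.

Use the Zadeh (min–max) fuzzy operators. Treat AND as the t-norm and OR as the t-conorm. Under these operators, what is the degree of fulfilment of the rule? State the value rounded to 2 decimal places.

firing strength: cold=0.25, empty=0.84; AND[min(a, b)] → w = 0.25

0.25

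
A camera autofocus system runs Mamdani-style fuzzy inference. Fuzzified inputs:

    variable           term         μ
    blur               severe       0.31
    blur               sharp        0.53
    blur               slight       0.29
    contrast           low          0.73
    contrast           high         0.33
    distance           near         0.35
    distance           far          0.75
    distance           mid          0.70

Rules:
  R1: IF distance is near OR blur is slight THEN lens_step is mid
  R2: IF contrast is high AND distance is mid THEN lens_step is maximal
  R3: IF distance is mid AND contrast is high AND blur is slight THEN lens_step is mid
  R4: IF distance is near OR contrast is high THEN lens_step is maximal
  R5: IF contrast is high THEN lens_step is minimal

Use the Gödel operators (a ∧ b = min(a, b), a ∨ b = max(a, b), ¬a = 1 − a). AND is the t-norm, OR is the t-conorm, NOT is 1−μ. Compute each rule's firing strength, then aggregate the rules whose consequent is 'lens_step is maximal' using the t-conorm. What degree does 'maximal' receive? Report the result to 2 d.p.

R1: near=0.35, slight=0.29; OR[max(a, b)] → w = 0.35
R2: high=0.33, mid=0.70; AND[min(a, b)] → w = 0.33
R3: mid=0.70, high=0.33, slight=0.29; AND[min(a, b)] → w = 0.29
R4: near=0.35, high=0.33; OR[max(a, b)] → w = 0.35
R5: high=0.33 → w = 0.33
Rules with consequent 'maximal': {R2, R4} → strengths 0.33, 0.35
Aggregate via t-conorm [max(a, b)]: 0.35

0.35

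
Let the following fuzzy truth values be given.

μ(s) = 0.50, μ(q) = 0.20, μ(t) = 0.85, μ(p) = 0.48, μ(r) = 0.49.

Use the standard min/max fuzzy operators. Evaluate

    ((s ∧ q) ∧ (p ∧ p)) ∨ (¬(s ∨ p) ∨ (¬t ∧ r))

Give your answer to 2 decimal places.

0.50

s ∧ q = min(a, b) on (0.50, 0.20) = 0.20
p ∧ p = min(a, b) on (0.48, 0.48) = 0.48
(s ∧ q) ∧ (p ∧ p) = min(a, b) on (0.20, 0.48) = 0.20
s ∨ p = max(a, b) on (0.50, 0.48) = 0.50
¬(s ∨ p) = 1 − 0.50 = 0.50
¬t = 1 − 0.85 = 0.15
¬t ∧ r = min(a, b) on (0.15, 0.49) = 0.15
¬(s ∨ p) ∨ (¬t ∧ r) = max(a, b) on (0.50, 0.15) = 0.50
((s ∧ q) ∧ (p ∧ p)) ∨ (¬(s ∨ p) ∨ (¬t ∧ r)) = max(a, b) on (0.20, 0.50) = 0.50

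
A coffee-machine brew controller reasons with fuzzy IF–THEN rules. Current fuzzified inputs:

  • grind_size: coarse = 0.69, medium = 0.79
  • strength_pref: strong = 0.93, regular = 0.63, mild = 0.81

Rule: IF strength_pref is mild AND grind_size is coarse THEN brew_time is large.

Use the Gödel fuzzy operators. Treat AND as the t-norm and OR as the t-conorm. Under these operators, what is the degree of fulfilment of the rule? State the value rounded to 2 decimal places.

0.69

firing strength: mild=0.81, coarse=0.69; AND[min(a, b)] → w = 0.69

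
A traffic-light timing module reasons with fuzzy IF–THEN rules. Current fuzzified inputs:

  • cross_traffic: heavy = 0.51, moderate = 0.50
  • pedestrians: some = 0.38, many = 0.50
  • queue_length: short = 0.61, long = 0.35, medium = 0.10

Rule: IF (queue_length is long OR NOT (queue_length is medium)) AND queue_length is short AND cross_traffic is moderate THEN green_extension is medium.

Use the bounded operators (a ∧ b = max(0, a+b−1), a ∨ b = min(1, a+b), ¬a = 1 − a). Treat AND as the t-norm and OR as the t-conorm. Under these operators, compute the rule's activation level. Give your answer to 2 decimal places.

0.11

firing strength: (long=0.35 OR ¬medium=1−0.10=0.90) = 1.00; AND[max(0, a+b−1)] with short=0.61, moderate=0.50 → w = 0.11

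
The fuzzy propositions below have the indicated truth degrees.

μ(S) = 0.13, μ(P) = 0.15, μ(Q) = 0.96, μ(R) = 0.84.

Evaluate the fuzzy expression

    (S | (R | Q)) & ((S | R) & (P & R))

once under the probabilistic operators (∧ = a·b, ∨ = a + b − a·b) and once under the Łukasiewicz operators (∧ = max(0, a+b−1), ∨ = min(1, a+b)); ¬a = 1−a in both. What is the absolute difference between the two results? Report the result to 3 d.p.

0.108

Under probabilistic:
  R | Q = a + b − a·b on (0.8400, 0.9600) = 0.9936
  S | (R | Q) = a + b − a·b on (0.1300, 0.9936) = 0.9944
  S | R = a + b − a·b on (0.1300, 0.8400) = 0.8608
  P & R = a·b on (0.1500, 0.8400) = 0.1260
  (S | R) & (P & R) = a·b on (0.8608, 0.1260) = 0.1085
  (S | (R | Q)) & ((S | R) & (P & R)) = a·b on (0.9944, 0.1085) = 0.1079
  → value = 0.1079
Under Łukasiewicz:
  R | Q = min(1, a+b) on (0.84, 0.96) = 1.00
  S | (R | Q) = min(1, a+b) on (0.13, 1.00) = 1.00
  S | R = min(1, a+b) on (0.13, 0.84) = 0.97
  P & R = max(0, a+b−1) on (0.15, 0.84) = 0.00
  (S | R) & (P & R) = max(0, a+b−1) on (0.97, 0.00) = 0.00
  (S | (R | Q)) & ((S | R) & (P & R)) = max(0, a+b−1) on (1.00, 0.00) = 0.00
  → value = 0.0000
|0.1079 − 0.0000| = 0.108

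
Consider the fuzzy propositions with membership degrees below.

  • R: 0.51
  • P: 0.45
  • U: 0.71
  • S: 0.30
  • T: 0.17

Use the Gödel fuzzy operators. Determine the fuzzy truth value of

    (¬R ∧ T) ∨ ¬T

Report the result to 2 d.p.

¬R = 1 − 0.51 = 0.49
¬R ∧ T = min(a, b) on (0.49, 0.17) = 0.17
¬T = 1 − 0.17 = 0.83
(¬R ∧ T) ∨ ¬T = max(a, b) on (0.17, 0.83) = 0.83

0.83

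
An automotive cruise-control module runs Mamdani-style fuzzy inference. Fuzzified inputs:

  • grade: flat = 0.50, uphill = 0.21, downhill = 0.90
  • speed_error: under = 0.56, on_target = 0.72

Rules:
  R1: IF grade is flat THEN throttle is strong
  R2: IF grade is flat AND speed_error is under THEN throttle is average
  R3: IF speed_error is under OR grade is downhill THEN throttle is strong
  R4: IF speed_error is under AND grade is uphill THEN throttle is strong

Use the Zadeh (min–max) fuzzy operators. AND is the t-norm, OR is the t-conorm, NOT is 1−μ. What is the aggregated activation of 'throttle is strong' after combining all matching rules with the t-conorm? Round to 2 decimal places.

R1: flat=0.50 → w = 0.50
R2: flat=0.50, under=0.56; AND[min(a, b)] → w = 0.50
R3: under=0.56, downhill=0.90; OR[max(a, b)] → w = 0.90
R4: under=0.56, uphill=0.21; AND[min(a, b)] → w = 0.21
Rules with consequent 'strong': {R1, R3, R4} → strengths 0.50, 0.90, 0.21
Aggregate via t-conorm [max(a, b)]: 0.90

0.90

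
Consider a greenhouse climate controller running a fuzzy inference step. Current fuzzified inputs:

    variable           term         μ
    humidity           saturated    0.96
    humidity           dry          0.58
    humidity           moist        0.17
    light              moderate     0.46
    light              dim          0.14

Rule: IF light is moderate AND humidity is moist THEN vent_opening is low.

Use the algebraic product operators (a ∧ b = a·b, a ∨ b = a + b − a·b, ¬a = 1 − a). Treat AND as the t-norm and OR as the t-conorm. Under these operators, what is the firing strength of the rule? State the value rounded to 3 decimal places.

firing strength: moderate=0.46, moist=0.17; AND[a·b] → w = 0.0782

0.078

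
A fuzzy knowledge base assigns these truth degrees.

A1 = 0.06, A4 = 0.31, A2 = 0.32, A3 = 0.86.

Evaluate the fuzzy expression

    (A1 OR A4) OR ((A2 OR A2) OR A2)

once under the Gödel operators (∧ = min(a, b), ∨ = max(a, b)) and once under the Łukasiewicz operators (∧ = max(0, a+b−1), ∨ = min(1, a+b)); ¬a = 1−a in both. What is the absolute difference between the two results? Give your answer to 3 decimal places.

0.680

Under Gödel:
  A1 OR A4 = max(a, b) on (0.06, 0.31) = 0.31
  A2 OR A2 = max(a, b) on (0.32, 0.32) = 0.32
  (A2 OR A2) OR A2 = max(a, b) on (0.32, 0.32) = 0.32
  (A1 OR A4) OR ((A2 OR A2) OR A2) = max(a, b) on (0.31, 0.32) = 0.32
  → value = 0.3200
Under Łukasiewicz:
  A1 OR A4 = min(1, a+b) on (0.06, 0.31) = 0.37
  A2 OR A2 = min(1, a+b) on (0.32, 0.32) = 0.64
  (A2 OR A2) OR A2 = min(1, a+b) on (0.64, 0.32) = 0.96
  (A1 OR A4) OR ((A2 OR A2) OR A2) = min(1, a+b) on (0.37, 0.96) = 1.00
  → value = 1.0000
|0.3200 − 1.0000| = 0.680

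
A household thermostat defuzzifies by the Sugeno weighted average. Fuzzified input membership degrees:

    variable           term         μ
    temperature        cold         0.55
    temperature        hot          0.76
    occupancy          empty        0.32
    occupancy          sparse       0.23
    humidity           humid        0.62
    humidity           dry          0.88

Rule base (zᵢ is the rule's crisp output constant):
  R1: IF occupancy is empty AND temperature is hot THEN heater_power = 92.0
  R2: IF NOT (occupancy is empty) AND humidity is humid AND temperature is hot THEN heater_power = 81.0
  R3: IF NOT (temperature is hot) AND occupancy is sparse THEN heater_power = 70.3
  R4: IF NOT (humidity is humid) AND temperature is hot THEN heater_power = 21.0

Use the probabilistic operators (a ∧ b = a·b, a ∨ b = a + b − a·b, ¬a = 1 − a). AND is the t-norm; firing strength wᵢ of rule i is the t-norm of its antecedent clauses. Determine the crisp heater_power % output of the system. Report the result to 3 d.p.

R1 (z=92.0): empty=0.32, hot=0.76; AND[a·b] → w = 0.2432
R2 (z=81.0): ¬empty=1−0.32=0.68, humid=0.62, hot=0.76; AND[a·b] → w = 0.3204
R3 (z=70.3): ¬hot=1−0.76=0.24, sparse=0.23; AND[a·b] → w = 0.0552
R4 (z=21.0): ¬humid=1−0.62=0.38, hot=0.76; AND[a·b] → w = 0.2888
Weighted average = (0.2432·92.0 + 0.3204·81.0 + 0.0552·70.3 + 0.2888·21.0) / (0.2432 + 0.3204 + 0.0552 + 0.2888)
  = 58.2735 / 0.9076 = 64.205

64.205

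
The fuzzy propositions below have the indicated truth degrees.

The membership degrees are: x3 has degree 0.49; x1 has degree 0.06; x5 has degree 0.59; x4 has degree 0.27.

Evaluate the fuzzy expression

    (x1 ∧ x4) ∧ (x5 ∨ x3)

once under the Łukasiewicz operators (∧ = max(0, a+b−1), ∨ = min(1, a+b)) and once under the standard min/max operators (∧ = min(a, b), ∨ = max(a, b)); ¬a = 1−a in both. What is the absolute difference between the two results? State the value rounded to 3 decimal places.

Under Łukasiewicz:
  x1 ∧ x4 = max(0, a+b−1) on (0.06, 0.27) = 0.00
  x5 ∨ x3 = min(1, a+b) on (0.59, 0.49) = 1.00
  (x1 ∧ x4) ∧ (x5 ∨ x3) = max(0, a+b−1) on (0.00, 1.00) = 0.00
  → value = 0.0000
Under standard min/max:
  x1 ∧ x4 = min(a, b) on (0.06, 0.27) = 0.06
  x5 ∨ x3 = max(a, b) on (0.59, 0.49) = 0.59
  (x1 ∧ x4) ∧ (x5 ∨ x3) = min(a, b) on (0.06, 0.59) = 0.06
  → value = 0.0600
|0.0000 − 0.0600| = 0.060

0.060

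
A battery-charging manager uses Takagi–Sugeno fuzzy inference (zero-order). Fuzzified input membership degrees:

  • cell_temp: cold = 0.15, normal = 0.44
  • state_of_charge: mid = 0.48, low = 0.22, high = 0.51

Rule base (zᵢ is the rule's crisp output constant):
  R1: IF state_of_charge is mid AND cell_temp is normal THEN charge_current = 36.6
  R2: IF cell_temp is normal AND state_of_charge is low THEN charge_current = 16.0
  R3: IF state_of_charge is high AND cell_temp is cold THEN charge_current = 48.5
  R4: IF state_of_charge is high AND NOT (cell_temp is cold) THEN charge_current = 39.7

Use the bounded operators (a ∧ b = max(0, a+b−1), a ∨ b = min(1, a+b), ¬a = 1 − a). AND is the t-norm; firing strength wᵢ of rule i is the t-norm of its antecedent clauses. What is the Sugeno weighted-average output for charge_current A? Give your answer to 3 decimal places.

R1 (z=36.6): mid=0.48, normal=0.44; AND[max(0, a+b−1)] → w = 0.00
R2 (z=16.0): normal=0.44, low=0.22; AND[max(0, a+b−1)] → w = 0.00
R3 (z=48.5): high=0.51, cold=0.15; AND[max(0, a+b−1)] → w = 0.00
R4 (z=39.7): high=0.51, ¬cold=1−0.15=0.85; AND[max(0, a+b−1)] → w = 0.36
Weighted average = (0.00·36.6 + 0.00·16.0 + 0.00·48.5 + 0.36·39.7) / (0.00 + 0.00 + 0.00 + 0.36)
  = 14.2920 / 0.3600 = 39.700

39.700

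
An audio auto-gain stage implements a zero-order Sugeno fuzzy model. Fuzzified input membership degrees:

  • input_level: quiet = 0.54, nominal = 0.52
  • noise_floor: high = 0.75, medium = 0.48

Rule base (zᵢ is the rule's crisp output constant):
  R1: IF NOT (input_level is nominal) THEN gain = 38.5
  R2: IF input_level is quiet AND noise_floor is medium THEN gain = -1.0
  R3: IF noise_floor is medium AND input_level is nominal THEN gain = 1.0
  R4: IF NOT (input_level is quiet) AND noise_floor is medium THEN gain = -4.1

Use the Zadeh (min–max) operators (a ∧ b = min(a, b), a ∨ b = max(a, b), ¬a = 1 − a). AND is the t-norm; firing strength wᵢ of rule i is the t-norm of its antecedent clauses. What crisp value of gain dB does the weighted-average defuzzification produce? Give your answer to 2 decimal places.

R1 (z=38.5): ¬nominal=1−0.52=0.48 → w = 0.48
R2 (z=-1.0): quiet=0.54, medium=0.48; AND[min(a, b)] → w = 0.48
R3 (z=1.0): medium=0.48, nominal=0.52; AND[min(a, b)] → w = 0.48
R4 (z=-4.1): ¬quiet=1−0.54=0.46, medium=0.48; AND[min(a, b)] → w = 0.46
Weighted average = (0.48·38.5 + 0.48·-1.0 + 0.48·1.0 + 0.46·-4.1) / (0.48 + 0.48 + 0.48 + 0.46)
  = 16.5940 / 1.9000 = 8.73

8.73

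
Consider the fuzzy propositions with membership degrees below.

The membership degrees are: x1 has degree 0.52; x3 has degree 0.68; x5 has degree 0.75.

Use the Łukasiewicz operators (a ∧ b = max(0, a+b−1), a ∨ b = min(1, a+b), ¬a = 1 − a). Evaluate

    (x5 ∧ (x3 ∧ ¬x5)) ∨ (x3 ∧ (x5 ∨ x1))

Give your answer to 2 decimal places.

0.68

¬x5 = 1 − 0.75 = 0.25
x3 ∧ ¬x5 = max(0, a+b−1) on (0.68, 0.25) = 0.00
x5 ∧ (x3 ∧ ¬x5) = max(0, a+b−1) on (0.75, 0.00) = 0.00
x5 ∨ x1 = min(1, a+b) on (0.75, 0.52) = 1.00
x3 ∧ (x5 ∨ x1) = max(0, a+b−1) on (0.68, 1.00) = 0.68
(x5 ∧ (x3 ∧ ¬x5)) ∨ (x3 ∧ (x5 ∨ x1)) = min(1, a+b) on (0.00, 0.68) = 0.68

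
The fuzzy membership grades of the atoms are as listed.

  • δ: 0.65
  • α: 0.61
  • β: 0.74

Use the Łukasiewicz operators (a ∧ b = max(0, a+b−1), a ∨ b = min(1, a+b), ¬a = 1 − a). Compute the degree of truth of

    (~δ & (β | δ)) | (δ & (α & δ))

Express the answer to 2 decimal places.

0.35

~δ = 1 − 0.65 = 0.35
β | δ = min(1, a+b) on (0.74, 0.65) = 1.00
~δ & (β | δ) = max(0, a+b−1) on (0.35, 1.00) = 0.35
α & δ = max(0, a+b−1) on (0.61, 0.65) = 0.26
δ & (α & δ) = max(0, a+b−1) on (0.65, 0.26) = 0.00
(~δ & (β | δ)) | (δ & (α & δ)) = min(1, a+b) on (0.35, 0.00) = 0.35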